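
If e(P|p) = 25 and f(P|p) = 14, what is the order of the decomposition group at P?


|D_P| = e * f
= 25 * 14
= 350

350


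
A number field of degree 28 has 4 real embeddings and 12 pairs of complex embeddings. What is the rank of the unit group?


By Dirichlet's unit theorem:
rank = r1 + r2 - 1
= 4 + 12 - 1
= 15

15


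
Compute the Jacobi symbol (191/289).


Compute (191/289) via quadratic reciprocity:
  reciprocity: (191/289) -> +(289/191)
  reduce: (98/191)
  pull out 2: (2/191) = +1  (since 191 mod 8 = 7)
  reciprocity: (49/191) -> +(191/49)
  reduce: (44/49)
  pull out 2: (2/49) = +1  (since 49 mod 8 = 1)
  pull out 2: (2/49) = +1  (since 49 mod 8 = 1)
  reciprocity: (11/49) -> +(49/11)
  reduce: (5/11)
  reciprocity: (5/11) -> +(11/5)
  reduce: (1/5)
  (1/5) = 1
Product of signs = 1

1


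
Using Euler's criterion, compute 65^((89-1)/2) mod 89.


p = 89 is prime and the exponent is (p-1)/2 = 44, so by Euler's criterion 65^44 = (65/89) = +1 or -1 mod 89.
Compute by square-and-multiply:
  44 = 32 + 8 + 4 (binary 101100)
  Repeated squaring mod 89: 65^1 = 65, 65^2 = 42, 65^4 = 73, 65^8 = 78, 65^16 = 32, 65^32 = 45
  65^44 = 65^32 * 65^8 * 65^4 = 45 * 78 * 73 mod 89
    45 * 78 = 3510 = 39 mod 89
    39 * 73 = 2847 = 88 mod 89
  65^44 = 88 mod 89
Result 88 = p - 1 = -1 mod 89: 65 is a quadratic non-residue mod 89. As a residue in [0, p-1] the value is 88.
65^44 mod 89 = 88

88


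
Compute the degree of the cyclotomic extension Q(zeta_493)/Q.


The degree equals Euler's totient phi(493).
493 = 17 * 29
phi(493) = 448

448


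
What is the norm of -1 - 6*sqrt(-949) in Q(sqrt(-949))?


N(a + b*sqrt(d)) = a^2 - d*b^2
= (-1)^2 - (-949)*(-6)^2
= 1 + 34164
= 34165

34165


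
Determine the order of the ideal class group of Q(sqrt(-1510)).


K = Q(sqrt(-1510)). d mod 4 = 2, so D = disc(K) = 4d = -6040
h(K) equals the number of primitive reduced positive-definite forms (a, b, c) = a*x^2 + b*x*y + c*y^2 with b^2 - 4ac = D,
where reduced means |b| <= a <= c, with b >= 0 whenever |b| = a or a = c, and primitive means gcd(a, b, c) = 1.
Reduced forces 3a^2 <= |D| = 6040, so 1 <= a <= 44; b must have the parity of D, and c = (b^2 - D)/(4a) must be an integer >= a.
Enumerate a = 1..44, b in [-a, a]:
  a=1: (1, 0, 1510)  [1]
  a=2: (2, 0, 755)  [1]
  a=3..4: none
  a=5: (5, 0, 302)  [1]
  a=6: none
  a=7: (7, -6, 217), (7, 6, 217)  [2]
  a=8..9: none
  a=10: (10, 0, 151)  [1]
  a=11..13: none
  a=14: (14, -8, 109), (14, 8, 109)  [2]
  a=15..22: none
  a=23: (23, -20, 70), (23, 20, 70)  [2]
  a=24..30: none
  a=31: (31, -6, 49), (31, 6, 49)  [2]
  a=32..34: none
  a=35: (35, -20, 46), (35, 20, 46)  [2]
  a=36: none
  a=37: (37, -18, 43), (37, 18, 43)  [2]
  a=38..44: none
Total reduced forms: 1 + 1 + 1 + 2 + 1 + 2 + 2 + 2 + 2 + 2 = 16
h = 16

16


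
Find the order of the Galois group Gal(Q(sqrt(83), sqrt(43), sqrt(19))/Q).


The 3 square roots of distinct primes are multiplicatively independent over Q,
so [K:Q] = 2^3 and Gal(K/Q) is isomorphic to (Z/2Z)^3.
|Gal| = 2^3 = 8

8


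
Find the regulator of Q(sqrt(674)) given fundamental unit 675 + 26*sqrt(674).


epsilon = 675 + 26*sqrt(674)
= 1349.9993
R = ln(1349.9993)
= 7.2079

7.2079


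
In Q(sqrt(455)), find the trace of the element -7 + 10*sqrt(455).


Tr(a + b*sqrt(d)) = (a + b*sqrt(d)) + (a - b*sqrt(d)) = 2a
= 2 * (-7)
= -14

-14


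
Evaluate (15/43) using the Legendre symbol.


p = 43 is prime, so compute (15/43) with the reciprocity algorithm (Jacobi-symbol steps: pull out 2s via (2/n), flip via reciprocity, reduce):
  reciprocity: (15/43) -> -(43/15)
  reduce: (13/15)
  reciprocity: (13/15) -> +(15/13)
  reduce: (2/13)
  pull out 2: (2/13) = -1  (since 13 mod 8 = 5)
  (1/13) = 1
Product of signs = 1
(15/43) = 1

1


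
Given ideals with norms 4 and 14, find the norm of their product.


N(IJ) = N(I) * N(J)
= 4 * 14
= 56

56


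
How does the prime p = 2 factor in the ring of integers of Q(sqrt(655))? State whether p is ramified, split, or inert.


K = Q(sqrt(655)). Since d mod 4 = 3, disc(K) = 2620.
Check p | disc: 2620 mod 2 = 0.
p divides disc, so p ramifies: (p) = P^2 with e=2, f=1, g=1.
Therefore p is ramified.

ramified


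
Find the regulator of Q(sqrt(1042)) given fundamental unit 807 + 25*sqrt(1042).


epsilon = 807 + 25*sqrt(1042)
= 1614.0006
R = ln(1614.0006)
= 7.3865

7.3865


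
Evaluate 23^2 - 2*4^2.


x^2 - d*y^2
= 23^2 - 2*4^2
= 529 - 32
= 497

497


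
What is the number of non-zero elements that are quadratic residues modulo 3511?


For prime p, the number of non-zero quadratic residues is (p-1)/2.
= (3511-1)/2
= 1755

1755


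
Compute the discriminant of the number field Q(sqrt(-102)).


For K = Q(sqrt(d)) with d squarefree: disc(K) = d if d = 1 mod 4, and disc(K) = 4d if d = 2 or 3 mod 4.
Here d = -102, and d mod 4 = 2.
d = 2 mod 4, not 1 (O_K = Z[sqrt(d)]), so disc(K) = 4d = 4 * (-102) = -408

-408


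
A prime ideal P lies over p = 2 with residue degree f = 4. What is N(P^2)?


N(P^a) = p^(a*f)
= 2^(2*4)
= 2^8
= 256

256


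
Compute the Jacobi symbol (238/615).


Compute (238/615) via quadratic reciprocity:
  pull out 2: (2/615) = +1  (since 615 mod 8 = 7)
  reciprocity: (119/615) -> -(615/119)
  reduce: (20/119)
  pull out 2: (2/119) = +1  (since 119 mod 8 = 7)
  pull out 2: (2/119) = +1  (since 119 mod 8 = 7)
  reciprocity: (5/119) -> +(119/5)
  reduce: (4/5)
  pull out 2: (2/5) = -1  (since 5 mod 8 = 5)
  pull out 2: (2/5) = -1  (since 5 mod 8 = 5)
  (1/5) = 1
Product of signs = -1

-1


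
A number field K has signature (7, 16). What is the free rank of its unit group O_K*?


By Dirichlet's unit theorem:
rank = r1 + r2 - 1
= 7 + 16 - 1
= 22

22


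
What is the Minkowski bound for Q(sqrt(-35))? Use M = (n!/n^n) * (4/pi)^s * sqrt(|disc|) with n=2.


d = -35, d mod 4 = 1, so disc(K) = d = -35; |disc(K)| = 35
Imaginary quadratic field, so n = 2, s = r2 = 1, r1 = 0
M = (n!/n^n) * (4/pi)^s * sqrt(|disc(K)|) = (2!/2^2) * (4/pi)^1 * sqrt(35)
= 0.5 * 1.273240 * 5.916080
= 3.7663

3.7663


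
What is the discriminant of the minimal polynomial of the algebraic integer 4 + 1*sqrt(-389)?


The element 4 + 1*sqrt(-389) has minimal polynomial:
x^2 - 8*x + 405
Discriminant = (-8)^2 - 4*(405)
= 64 - 1620
= -1556

-1556


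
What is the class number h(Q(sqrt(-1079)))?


K = Q(sqrt(-1079)). d mod 4 = 1, so D = disc(K) = d = -1079
h(K) equals the number of primitive reduced positive-definite forms (a, b, c) = a*x^2 + b*x*y + c*y^2 with b^2 - 4ac = D,
where reduced means |b| <= a <= c, with b >= 0 whenever |b| = a or a = c, and primitive means gcd(a, b, c) = 1.
Reduced forces 3a^2 <= |D| = 1079, so 1 <= a <= 18; b must have the parity of D, and c = (b^2 - D)/(4a) must be an integer >= a.
Enumerate a = 1..18, b in [-a, a]:
  a=1: (1, 1, 270)  [1]
  a=2: (2, -1, 135), (2, 1, 135)  [2]
  a=3: (3, -1, 90), (3, 1, 90)  [2]
  a=4: (4, -3, 68), (4, 3, 68)  [2]
  a=5: (5, -1, 54), (5, 1, 54)  [2]
  a=6: (6, -5, 46), (6, -1, 45), (6, 1, 45), (6, 5, 46)  [4]
  a=7: none
  a=8: (8, -3, 34), (8, 3, 34)  [2]
  a=9: (9, -1, 30), (9, 1, 30)  [2]
  a=10: (10, -9, 29), (10, -1, 27), (10, 1, 27), (10, 9, 29)  [4]
  a=11: none
  a=12: (12, -11, 25), (12, -5, 23), (12, 5, 23), (12, 11, 25)  [4]
  a=13: (13, 13, 24)  [1]
  a=14: none
  a=15: (15, -11, 20), (15, -1, 18), (15, 1, 18), (15, 11, 20)  [4]
  a=16: (16, -3, 17), (16, 3, 17)  [2]
  a=17: none
  a=18: (18, -17, 19), (18, 17, 19)  [2]
Total reduced forms: 1 + 2 + 2 + 2 + 2 + 4 + 2 + 2 + 4 + 4 + 1 + 4 + 2 + 2 = 34
h = 34

34


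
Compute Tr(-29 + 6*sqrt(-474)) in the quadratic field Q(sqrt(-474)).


Tr(a + b*sqrt(d)) = (a + b*sqrt(d)) + (a - b*sqrt(d)) = 2a
= 2 * (-29)
= -58

-58


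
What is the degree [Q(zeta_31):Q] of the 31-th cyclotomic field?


The degree equals Euler's totient phi(31).
31 = 31
phi(31) = 30

30


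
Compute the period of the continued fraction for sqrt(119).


Run the CF algorithm for sqrt(119).
a_0 = floor(sqrt(119)) = 10; set m_0=0, q_0=1.
Recurrence: m' = q*a - m,  q' = (d - m'^2)/q,  a' = floor((a_0 + m')/q').
  step 1: m=10, q=19, a=1
  step 2: m=9, q=2, a=9
  step 3: m=9, q=19, a=1
  step 4: m=10, q=1, a=20
a_4 = 2*a_0 = 20, so the period closes here.
sqrt(119) = [10; 1, 9, 1, 20]
Period length = 4

4


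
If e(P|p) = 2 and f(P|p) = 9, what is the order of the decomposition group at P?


|D_P| = e * f
= 2 * 9
= 18

18


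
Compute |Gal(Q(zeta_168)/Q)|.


|Gal(Q(zeta_168)/Q)| = phi(168)
= 48

48


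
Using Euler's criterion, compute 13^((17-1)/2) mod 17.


p = 17 is prime and the exponent is (p-1)/2 = 8, so by Euler's criterion 13^8 = (13/17) = +1 or -1 mod 17.
Compute by square-and-multiply:
  8 = 8 (binary 1000)
  Repeated squaring mod 17: 13^1 = 13, 13^2 = 16, 13^4 = 1, 13^8 = 1
  13^8 = 1 mod 17
Result 1: 13 is a quadratic residue mod 17.
13^8 mod 17 = 1

1


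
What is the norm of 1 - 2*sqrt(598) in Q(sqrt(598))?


N(a + b*sqrt(d)) = a^2 - d*b^2
= (1)^2 - (598)*(-2)^2
= 1 - 2392
= -2391

-2391


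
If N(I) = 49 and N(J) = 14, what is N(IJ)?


N(IJ) = N(I) * N(J)
= 49 * 14
= 686

686


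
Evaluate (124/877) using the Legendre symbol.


p = 877 is prime, so compute (124/877) with the reciprocity algorithm (Jacobi-symbol steps: pull out 2s via (2/n), flip via reciprocity, reduce):
  pull out 2: (2/877) = -1  (since 877 mod 8 = 5)
  pull out 2: (2/877) = -1  (since 877 mod 8 = 5)
  reciprocity: (31/877) -> +(877/31)
  reduce: (9/31)
  reciprocity: (9/31) -> +(31/9)
  reduce: (4/9)
  pull out 2: (2/9) = +1  (since 9 mod 8 = 1)
  pull out 2: (2/9) = +1  (since 9 mod 8 = 1)
  (1/9) = 1
Product of signs = 1
(124/877) = 1

1


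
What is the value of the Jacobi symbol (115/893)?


Compute (115/893) via quadratic reciprocity:
  reciprocity: (115/893) -> +(893/115)
  reduce: (88/115)
  pull out 2: (2/115) = -1  (since 115 mod 8 = 3)
  pull out 2: (2/115) = -1  (since 115 mod 8 = 3)
  pull out 2: (2/115) = -1  (since 115 mod 8 = 3)
  reciprocity: (11/115) -> -(115/11)
  reduce: (5/11)
  reciprocity: (5/11) -> +(11/5)
  reduce: (1/5)
  (1/5) = 1
Product of signs = 1

1


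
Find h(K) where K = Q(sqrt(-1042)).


K = Q(sqrt(-1042)). d mod 4 = 2, so D = disc(K) = 4d = -4168
h(K) equals the number of primitive reduced positive-definite forms (a, b, c) = a*x^2 + b*x*y + c*y^2 with b^2 - 4ac = D,
where reduced means |b| <= a <= c, with b >= 0 whenever |b| = a or a = c, and primitive means gcd(a, b, c) = 1.
Reduced forces 3a^2 <= |D| = 4168, so 1 <= a <= 37; b must have the parity of D, and c = (b^2 - D)/(4a) must be an integer >= a.
Enumerate a = 1..37, b in [-a, a]:
  a=1: (1, 0, 1042)  [1]
  a=2: (2, 0, 521)  [1]
  a=3..6: none
  a=7: (7, -2, 149), (7, 2, 149)  [2]
  a=8..10: none
  a=11: (11, -10, 97), (11, 10, 97)  [2]
  a=12..13: none
  a=14: (14, -12, 77), (14, 12, 77)  [2]
  a=15..21: none
  a=22: (22, -12, 49), (22, 12, 49)  [2]
  a=23: (23, -8, 46), (23, 8, 46)  [2]
  a=24..37: none
Total reduced forms: 1 + 1 + 2 + 2 + 2 + 2 + 2 = 12
h = 12

12


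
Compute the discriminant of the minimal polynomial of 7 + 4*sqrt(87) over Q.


The element 7 + 4*sqrt(87) has minimal polynomial:
x^2 - 14*x - 1343
Discriminant = (-14)^2 - 4*(-1343)
= 196 + 5372
= 5568

5568


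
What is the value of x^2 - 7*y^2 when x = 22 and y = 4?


x^2 - d*y^2
= 22^2 - 7*4^2
= 484 - 112
= 372

372


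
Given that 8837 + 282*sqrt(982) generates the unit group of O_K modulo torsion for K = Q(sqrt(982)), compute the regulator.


epsilon = 8837 + 282*sqrt(982)
= 17673.9999
R = ln(17673.9999)
= 9.7798

9.7798


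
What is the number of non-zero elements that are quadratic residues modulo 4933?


For prime p, the number of non-zero quadratic residues is (p-1)/2.
= (4933-1)/2
= 2466

2466


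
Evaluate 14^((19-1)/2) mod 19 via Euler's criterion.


p = 19 is prime and the exponent is (p-1)/2 = 9, so by Euler's criterion 14^9 = (14/19) = +1 or -1 mod 19.
Compute by square-and-multiply:
  9 = 8 + 1 (binary 1001)
  Repeated squaring mod 19: 14^1 = 14, 14^2 = 6, 14^4 = 17, 14^8 = 4
  14^9 = 14^8 * 14^1 = 4 * 14 mod 19
    4 * 14 = 56 = 18 mod 19
  14^9 = 18 mod 19
Result 18 = p - 1 = -1 mod 19: 14 is a quadratic non-residue mod 19. As a residue in [0, p-1] the value is 18.
14^9 mod 19 = 18

18


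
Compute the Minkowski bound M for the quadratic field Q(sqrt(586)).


d = 586, d mod 4 = 2, so disc(K) = 4d = 2344; |disc(K)| = 2344
Real quadratic field, so n = 2, s = r2 = 0, r1 = 2
M = (n!/n^n) * (4/pi)^s * sqrt(|disc(K)|) = (2!/2^2) * (4/pi)^0 * sqrt(2344)
= 0.5 * 1.000000 * 48.414874
= 24.2074

24.2074


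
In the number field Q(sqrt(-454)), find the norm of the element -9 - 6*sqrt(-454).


N(a + b*sqrt(d)) = a^2 - d*b^2
= (-9)^2 - (-454)*(-6)^2
= 81 + 16344
= 16425

16425


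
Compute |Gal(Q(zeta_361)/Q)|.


|Gal(Q(zeta_361)/Q)| = phi(361)
= 342

342


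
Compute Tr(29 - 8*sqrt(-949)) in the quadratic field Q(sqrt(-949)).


Tr(a + b*sqrt(d)) = (a + b*sqrt(d)) + (a - b*sqrt(d)) = 2a
= 2 * (29)
= 58

58


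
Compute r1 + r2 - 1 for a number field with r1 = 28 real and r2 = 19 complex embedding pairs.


By Dirichlet's unit theorem:
rank = r1 + r2 - 1
= 28 + 19 - 1
= 46

46


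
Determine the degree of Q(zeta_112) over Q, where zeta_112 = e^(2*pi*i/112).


The degree equals Euler's totient phi(112).
112 = 2^4 * 7
phi(112) = 48

48


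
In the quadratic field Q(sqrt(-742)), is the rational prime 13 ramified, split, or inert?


K = Q(sqrt(-742)). Since d mod 4 = 2, disc(K) = -2968.
Check p | disc: -2968 mod 13 = 9.
p does not divide disc. Compute Legendre symbol (d/p):
12^((13-1)/2) mod 13 = 1
(d/p) = 1, so p splits: (p) = P*P' with e=1, f=1, g=2.
Therefore p is split.

split


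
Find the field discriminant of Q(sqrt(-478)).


For K = Q(sqrt(d)) with d squarefree: disc(K) = d if d = 1 mod 4, and disc(K) = 4d if d = 2 or 3 mod 4.
Here d = -478, and d mod 4 = 2.
d = 2 mod 4, not 1 (O_K = Z[sqrt(d)]), so disc(K) = 4d = 4 * (-478) = -1912

-1912


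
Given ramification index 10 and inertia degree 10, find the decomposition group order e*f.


|D_P| = e * f
= 10 * 10
= 100

100


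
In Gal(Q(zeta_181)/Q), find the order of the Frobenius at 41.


The Frobenius at p in Gal(Q(zeta_n)/Q) = (Z/nZ)* is the class of p, so its order is ord_181(41), the smallest k >= 1 with 41^k = 1 mod 181.
n = 181 = 181, phi(181) = 180; the order divides phi(n).
Divisors of 180: 1, 2, 3, 4, 5, 6, 9, 10, 12, 15, 18, 20, 30, 36, 45, 60, 90, 180
Repeated squaring mod 181: 41^1 = 41, 41^2 = 52, 41^4 = 170, 41^8 = 121, 41^16 = 161, 41^32 = 38, 41^64 = 177, 41^128 = 16
Test divisors in increasing order:
  k=1: 41^1 = 41 mod 181
  k=2: 41^2 = 52 mod 181
  k=3: 41^3 = 52 * 41 = 141 mod 181
  k=4: 41^4 = 170 mod 181
  k=5: 41^5 = 170 * 41 = 92 mod 181
  k=6: 41^6 = 170 * 52 = 152 mod 181
  k=9: 41^9 = 121 * 41 = 74 mod 181
  k=10: 41^10 = 121 * 52 = 138 mod 181
  k=12: 41^12 = 121 * 170 = 117 mod 181
  k=15: 41^15 = 121 * 170 * 52 * 41 = 26 mod 181
  k=18: 41^18 = 161 * 52 = 46 mod 181
  k=20: 41^20 = 161 * 170 = 39 mod 181
  k=30: 41^30 = 161 * 121 * 170 * 52 = 133 mod 181
  k=36: 41^36 = 38 * 170 = 125 mod 181
  k=45: 41^45 = 38 * 121 * 170 * 41 = 19 mod 181
  k=60: 41^60 = 38 * 161 * 121 * 170 = 132 mod 181
  k=90: 41^90 = 177 * 161 * 121 * 52 = 180 mod 181
  k=180: 41^180 = 16 * 38 * 161 * 170 = 1 mod 181  <- first divisor giving 1
Order = 180

180


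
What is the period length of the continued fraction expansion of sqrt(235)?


Run the CF algorithm for sqrt(235).
a_0 = floor(sqrt(235)) = 15; set m_0=0, q_0=1.
Recurrence: m' = q*a - m,  q' = (d - m'^2)/q,  a' = floor((a_0 + m')/q').
  step 1: m=15, q=10, a=3
  step 2: m=15, q=1, a=30
a_2 = 2*a_0 = 30, so the period closes here.
sqrt(235) = [15; 3, 30]
Period length = 2

2


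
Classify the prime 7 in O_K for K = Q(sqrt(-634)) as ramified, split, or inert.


K = Q(sqrt(-634)). Since d mod 4 = 2, disc(K) = -2536.
Check p | disc: -2536 mod 7 = 5.
p does not divide disc. Compute Legendre symbol (d/p):
3^((7-1)/2) mod 7 = -1
(d/p) = -1, so p is inert: (p) stays prime with e=1, f=2, g=1.
Therefore p is inert.

inert


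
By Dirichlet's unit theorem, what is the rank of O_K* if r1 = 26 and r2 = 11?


By Dirichlet's unit theorem:
rank = r1 + r2 - 1
= 26 + 11 - 1
= 36

36


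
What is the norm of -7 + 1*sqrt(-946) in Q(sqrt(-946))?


N(a + b*sqrt(d)) = a^2 - d*b^2
= (-7)^2 - (-946)*(1)^2
= 49 + 946
= 995

995


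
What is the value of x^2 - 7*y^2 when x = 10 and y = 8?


x^2 - d*y^2
= 10^2 - 7*8^2
= 100 - 448
= -348

-348


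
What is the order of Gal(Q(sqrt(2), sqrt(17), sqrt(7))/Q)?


The 3 square roots of distinct primes are multiplicatively independent over Q,
so [K:Q] = 2^3 and Gal(K/Q) is isomorphic to (Z/2Z)^3.
|Gal| = 2^3 = 8

8


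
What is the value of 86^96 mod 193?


p = 193 is prime and the exponent is (p-1)/2 = 96, so by Euler's criterion 86^96 = (86/193) = +1 or -1 mod 193.
Compute by square-and-multiply:
  96 = 64 + 32 (binary 1100000)
  Repeated squaring mod 193: 86^1 = 86, 86^2 = 62, 86^4 = 177, 86^8 = 63, 86^16 = 109, 86^32 = 108, 86^64 = 84
  86^96 = 86^64 * 86^32 = 84 * 108 mod 193
    84 * 108 = 9072 = 1 mod 193
  86^96 = 1 mod 193
Result 1: 86 is a quadratic residue mod 193.
86^96 mod 193 = 1

1


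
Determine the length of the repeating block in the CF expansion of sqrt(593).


Run the CF algorithm for sqrt(593).
a_0 = floor(sqrt(593)) = 24; set m_0=0, q_0=1.
Recurrence: m' = q*a - m,  q' = (d - m'^2)/q,  a' = floor((a_0 + m')/q').
  step 1: m=24, q=17, a=2
  step 2: m=10, q=29, a=1
  step 3: m=19, q=8, a=5
  step 4: m=21, q=19, a=2
  step 5: m=17, q=16, a=2
  step 6: m=15, q=23, a=1
  step 7: m=8, q=23, a=1
  step 8: m=15, q=16, a=2
  step 9: m=17, q=19, a=2
  step 10: m=21, q=8, a=5
  step 11: m=19, q=29, a=1
  step 12: m=10, q=17, a=2
  step 13: m=24, q=1, a=48
a_13 = 2*a_0 = 48, so the period closes here.
sqrt(593) = [24; 2, 1, 5, 2, 2, 1, 1, 2, 2, 5, 1, 2, 48]
Period length = 13

13


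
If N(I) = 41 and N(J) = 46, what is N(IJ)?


N(IJ) = N(I) * N(J)
= 41 * 46
= 1886

1886


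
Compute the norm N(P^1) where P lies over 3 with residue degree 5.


N(P^a) = p^(a*f)
= 3^(1*5)
= 3^5
= 243

243


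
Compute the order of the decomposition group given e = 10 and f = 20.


|D_P| = e * f
= 10 * 20
= 200

200


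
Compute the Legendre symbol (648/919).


p = 919 is prime, so compute (648/919) with the reciprocity algorithm (Jacobi-symbol steps: pull out 2s via (2/n), flip via reciprocity, reduce):
  pull out 2: (2/919) = +1  (since 919 mod 8 = 7)
  pull out 2: (2/919) = +1  (since 919 mod 8 = 7)
  pull out 2: (2/919) = +1  (since 919 mod 8 = 7)
  reciprocity: (81/919) -> +(919/81)
  reduce: (28/81)
  pull out 2: (2/81) = +1  (since 81 mod 8 = 1)
  pull out 2: (2/81) = +1  (since 81 mod 8 = 1)
  reciprocity: (7/81) -> +(81/7)
  reduce: (4/7)
  pull out 2: (2/7) = +1  (since 7 mod 8 = 7)
  pull out 2: (2/7) = +1  (since 7 mod 8 = 7)
  (1/7) = 1
Product of signs = 1
(648/919) = 1

1


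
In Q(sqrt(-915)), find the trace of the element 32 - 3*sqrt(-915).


Tr(a + b*sqrt(d)) = (a + b*sqrt(d)) + (a - b*sqrt(d)) = 2a
= 2 * (32)
= 64

64


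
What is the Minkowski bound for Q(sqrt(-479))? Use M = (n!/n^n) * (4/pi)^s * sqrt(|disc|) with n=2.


d = -479, d mod 4 = 1, so disc(K) = d = -479; |disc(K)| = 479
Imaginary quadratic field, so n = 2, s = r2 = 1, r1 = 0
M = (n!/n^n) * (4/pi)^s * sqrt(|disc(K)|) = (2!/2^2) * (4/pi)^1 * sqrt(479)
= 0.5 * 1.273240 * 21.886069
= 13.9331

13.9331


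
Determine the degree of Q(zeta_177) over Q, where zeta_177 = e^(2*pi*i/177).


The degree equals Euler's totient phi(177).
177 = 3 * 59
phi(177) = 116

116


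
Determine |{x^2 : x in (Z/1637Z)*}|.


For prime p, the number of non-zero quadratic residues is (p-1)/2.
= (1637-1)/2
= 818

818


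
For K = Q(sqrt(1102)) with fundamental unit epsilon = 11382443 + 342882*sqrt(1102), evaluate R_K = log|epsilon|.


epsilon = 11382443 + 342882*sqrt(1102)
= 2.2765e+07
R = ln(2.2765e+07)
= 16.9407

16.9407


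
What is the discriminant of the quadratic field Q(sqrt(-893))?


For K = Q(sqrt(d)) with d squarefree: disc(K) = d if d = 1 mod 4, and disc(K) = 4d if d = 2 or 3 mod 4.
Here d = -893, and d mod 4 = 3.
d = 3 mod 4, not 1 (O_K = Z[sqrt(d)]), so disc(K) = 4d = 4 * (-893) = -3572

-3572


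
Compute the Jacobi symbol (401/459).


Compute (401/459) via quadratic reciprocity:
  reciprocity: (401/459) -> +(459/401)
  reduce: (58/401)
  pull out 2: (2/401) = +1  (since 401 mod 8 = 1)
  reciprocity: (29/401) -> +(401/29)
  reduce: (24/29)
  pull out 2: (2/29) = -1  (since 29 mod 8 = 5)
  pull out 2: (2/29) = -1  (since 29 mod 8 = 5)
  pull out 2: (2/29) = -1  (since 29 mod 8 = 5)
  reciprocity: (3/29) -> +(29/3)
  reduce: (2/3)
  pull out 2: (2/3) = -1  (since 3 mod 8 = 3)
  (1/3) = 1
Product of signs = 1

1


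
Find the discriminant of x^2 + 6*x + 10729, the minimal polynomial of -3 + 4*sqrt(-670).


The element -3 + 4*sqrt(-670) has minimal polynomial:
x^2 + 6*x + 10729
Discriminant = (6)^2 - 4*(10729)
= 36 - 42916
= -42880

-42880


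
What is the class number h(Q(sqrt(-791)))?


K = Q(sqrt(-791)). d mod 4 = 1, so D = disc(K) = d = -791
h(K) equals the number of primitive reduced positive-definite forms (a, b, c) = a*x^2 + b*x*y + c*y^2 with b^2 - 4ac = D,
where reduced means |b| <= a <= c, with b >= 0 whenever |b| = a or a = c, and primitive means gcd(a, b, c) = 1.
Reduced forces 3a^2 <= |D| = 791, so 1 <= a <= 16; b must have the parity of D, and c = (b^2 - D)/(4a) must be an integer >= a.
Enumerate a = 1..16, b in [-a, a]:
  a=1: (1, 1, 198)  [1]
  a=2: (2, -1, 99), (2, 1, 99)  [2]
  a=3: (3, -1, 66), (3, 1, 66)  [2]
  a=4: (4, -3, 50), (4, 3, 50)  [2]
  a=5: (5, -3, 40), (5, 3, 40)  [2]
  a=6: (6, -5, 34), (6, -1, 33), (6, 1, 33), (6, 5, 34)  [4]
  a=7: (7, 7, 30)  [1]
  a=8: (8, -3, 25), (8, 3, 25)  [2]
  a=9: (9, -1, 22), (9, 1, 22)  [2]
  a=10: (10, -7, 21), (10, -3, 20), (10, 3, 20), (10, 7, 21)  [4]
  a=11: (11, -1, 18), (11, 1, 18)  [2]
  a=12: (12, -11, 19), (12, -5, 17), (12, 5, 17), (12, 11, 19)  [4]
  a=13: none
  a=14: (14, -7, 15), (14, 7, 15)  [2]
  a=15: (15, -13, 16), (15, 13, 16)  [2]
  a=16: none
Total reduced forms: 1 + 2 + 2 + 2 + 2 + 4 + 1 + 2 + 2 + 4 + 2 + 4 + 2 + 2 = 32
h = 32

32


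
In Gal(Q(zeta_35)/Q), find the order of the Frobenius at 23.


The Frobenius at p in Gal(Q(zeta_n)/Q) = (Z/nZ)* is the class of p, so its order is ord_35(23), the smallest k >= 1 with 23^k = 1 mod 35.
n = 35 = 5 * 7, phi(35) = 24; the order divides phi(n).
Divisors of 24: 1, 2, 3, 4, 6, 8, 12, 24
Repeated squaring mod 35: 23^1 = 23, 23^2 = 4, 23^4 = 16, 23^8 = 11, 23^16 = 16
Test divisors in increasing order:
  k=1: 23^1 = 23 mod 35
  k=2: 23^2 = 4 mod 35
  k=3: 23^3 = 4 * 23 = 22 mod 35
  k=4: 23^4 = 16 mod 35
  k=6: 23^6 = 16 * 4 = 29 mod 35
  k=8: 23^8 = 11 mod 35
  k=12: 23^12 = 11 * 16 = 1 mod 35  <- first divisor giving 1
Order = 12

12


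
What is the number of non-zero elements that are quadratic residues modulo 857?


For prime p, the number of non-zero quadratic residues is (p-1)/2.
= (857-1)/2
= 428

428


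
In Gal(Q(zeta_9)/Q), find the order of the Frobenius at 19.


The Frobenius at p in Gal(Q(zeta_n)/Q) = (Z/nZ)* is the class of p, so its order is ord_9(19), the smallest k >= 1 with 19^k = 1 mod 9.
n = 9 = 3^2, phi(9) = 6; the order divides phi(n).
Divisors of 6: 1, 2, 3, 6
Repeated squaring mod 9: 19^1 = 1, 19^2 = 1, 19^4 = 1
Test divisors in increasing order:
  k=1: 19^1 = 1 mod 9  <- first divisor giving 1
Order = 1

1


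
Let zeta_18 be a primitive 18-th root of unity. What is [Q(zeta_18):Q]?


The degree equals Euler's totient phi(18).
18 = 2 * 3^2
phi(18) = 6

6


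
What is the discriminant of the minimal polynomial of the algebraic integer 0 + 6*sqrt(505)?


The element 0 + 6*sqrt(505) has minimal polynomial:
x^2 + 0*x - 18180
Discriminant = (0)^2 - 4*(-18180)
= 0 + 72720
= 72720

72720


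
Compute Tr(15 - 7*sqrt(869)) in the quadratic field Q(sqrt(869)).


Tr(a + b*sqrt(d)) = (a + b*sqrt(d)) + (a - b*sqrt(d)) = 2a
= 2 * (15)
= 30

30


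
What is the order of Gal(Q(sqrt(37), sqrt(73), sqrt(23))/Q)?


The 3 square roots of distinct primes are multiplicatively independent over Q,
so [K:Q] = 2^3 and Gal(K/Q) is isomorphic to (Z/2Z)^3.
|Gal| = 2^3 = 8

8


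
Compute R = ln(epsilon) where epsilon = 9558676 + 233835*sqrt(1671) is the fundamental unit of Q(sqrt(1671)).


epsilon = 9558676 + 233835*sqrt(1671)
= 1.9117e+07
R = ln(1.9117e+07)
= 16.7661

16.7661


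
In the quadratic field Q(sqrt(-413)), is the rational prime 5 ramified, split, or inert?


K = Q(sqrt(-413)). Since d mod 4 = 3, disc(K) = -1652.
Check p | disc: -1652 mod 5 = 3.
p does not divide disc. Compute Legendre symbol (d/p):
2^((5-1)/2) mod 5 = -1
(d/p) = -1, so p is inert: (p) stays prime with e=1, f=2, g=1.
Therefore p is inert.

inert


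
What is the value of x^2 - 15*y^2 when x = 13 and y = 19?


x^2 - d*y^2
= 13^2 - 15*19^2
= 169 - 5415
= -5246

-5246


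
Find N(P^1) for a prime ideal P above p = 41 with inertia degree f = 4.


N(P^a) = p^(a*f)
= 41^(1*4)
= 41^4
= 2825761

2825761


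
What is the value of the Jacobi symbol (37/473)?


Compute (37/473) via quadratic reciprocity:
  reciprocity: (37/473) -> +(473/37)
  reduce: (29/37)
  reciprocity: (29/37) -> +(37/29)
  reduce: (8/29)
  pull out 2: (2/29) = -1  (since 29 mod 8 = 5)
  pull out 2: (2/29) = -1  (since 29 mod 8 = 5)
  pull out 2: (2/29) = -1  (since 29 mod 8 = 5)
  (1/29) = 1
Product of signs = -1

-1


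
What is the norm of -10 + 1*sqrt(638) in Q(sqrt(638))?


N(a + b*sqrt(d)) = a^2 - d*b^2
= (-10)^2 - (638)*(1)^2
= 100 - 638
= -538

-538


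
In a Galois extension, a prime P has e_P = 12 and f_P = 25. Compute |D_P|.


|D_P| = e * f
= 12 * 25
= 300

300


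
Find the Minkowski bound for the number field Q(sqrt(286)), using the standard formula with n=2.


d = 286, d mod 4 = 2, so disc(K) = 4d = 1144; |disc(K)| = 1144
Real quadratic field, so n = 2, s = r2 = 0, r1 = 2
M = (n!/n^n) * (4/pi)^s * sqrt(|disc(K)|) = (2!/2^2) * (4/pi)^0 * sqrt(1144)
= 0.5 * 1.000000 * 33.823069
= 16.9115

16.9115


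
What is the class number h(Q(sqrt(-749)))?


K = Q(sqrt(-749)). d mod 4 = 3, so D = disc(K) = 4d = -2996
h(K) equals the number of primitive reduced positive-definite forms (a, b, c) = a*x^2 + b*x*y + c*y^2 with b^2 - 4ac = D,
where reduced means |b| <= a <= c, with b >= 0 whenever |b| = a or a = c, and primitive means gcd(a, b, c) = 1.
Reduced forces 3a^2 <= |D| = 2996, so 1 <= a <= 31; b must have the parity of D, and c = (b^2 - D)/(4a) must be an integer >= a.
Enumerate a = 1..31, b in [-a, a]:
  a=1: (1, 0, 749)  [1]
  a=2: (2, 2, 375)  [1]
  a=3: (3, -2, 250), (3, 2, 250)  [2]
  a=4: none
  a=5: (5, -2, 150), (5, 2, 150)  [2]
  a=6: (6, -2, 125), (6, 2, 125)  [2]
  a=7: (7, 0, 107)  [1]
  a=8: none
  a=9: (9, -8, 85), (9, 8, 85)  [2]
  a=10: (10, -2, 75), (10, 2, 75)  [2]
  a=11..13: none
  a=14: (14, 14, 57)  [1]
  a=15: (15, -8, 51), (15, -2, 50), (15, 2, 50), (15, 8, 51)  [4]
  a=16: none
  a=17: (17, -8, 45), (17, 8, 45)  [2]
  a=18: (18, -10, 43), (18, 10, 43)  [2]
  a=19: (19, -14, 42), (19, 14, 42)  [2]
  a=20: none
  a=21: (21, -14, 38), (21, 14, 38)  [2]
  a=22..24: none
  a=25: (25, -2, 30), (25, 2, 30)  [2]
  a=26: none
  a=27: (27, -26, 34), (27, 26, 34)  [2]
  a=28: none
  a=29: (29, -22, 30), (29, 22, 30)  [2]
  a=30..31: none
Total reduced forms: 1 + 1 + 2 + 2 + 2 + 1 + 2 + 2 + 1 + 4 + 2 + 2 + 2 + 2 + 2 + 2 + 2 = 32
h = 32

32


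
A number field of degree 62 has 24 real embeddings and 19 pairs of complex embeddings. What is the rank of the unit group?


By Dirichlet's unit theorem:
rank = r1 + r2 - 1
= 24 + 19 - 1
= 42

42


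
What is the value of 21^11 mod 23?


p = 23 is prime and the exponent is (p-1)/2 = 11, so by Euler's criterion 21^11 = (21/23) = +1 or -1 mod 23.
Compute by square-and-multiply:
  11 = 8 + 2 + 1 (binary 1011)
  Repeated squaring mod 23: 21^1 = 21, 21^2 = 4, 21^4 = 16, 21^8 = 3
  21^11 = 21^8 * 21^2 * 21^1 = 3 * 4 * 21 mod 23
    3 * 4 = 12 = 12 mod 23
    12 * 21 = 252 = 22 mod 23
  21^11 = 22 mod 23
Result 22 = p - 1 = -1 mod 23: 21 is a quadratic non-residue mod 23. As a residue in [0, p-1] the value is 22.
21^11 mod 23 = 22

22


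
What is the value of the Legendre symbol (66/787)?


p = 787 is prime, so compute (66/787) with the reciprocity algorithm (Jacobi-symbol steps: pull out 2s via (2/n), flip via reciprocity, reduce):
  pull out 2: (2/787) = -1  (since 787 mod 8 = 3)
  reciprocity: (33/787) -> +(787/33)
  reduce: (28/33)
  pull out 2: (2/33) = +1  (since 33 mod 8 = 1)
  pull out 2: (2/33) = +1  (since 33 mod 8 = 1)
  reciprocity: (7/33) -> +(33/7)
  reduce: (5/7)
  reciprocity: (5/7) -> +(7/5)
  reduce: (2/5)
  pull out 2: (2/5) = -1  (since 5 mod 8 = 5)
  (1/5) = 1
Product of signs = 1
(66/787) = 1

1


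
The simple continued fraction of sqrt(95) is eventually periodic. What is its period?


Run the CF algorithm for sqrt(95).
a_0 = floor(sqrt(95)) = 9; set m_0=0, q_0=1.
Recurrence: m' = q*a - m,  q' = (d - m'^2)/q,  a' = floor((a_0 + m')/q').
  step 1: m=9, q=14, a=1
  step 2: m=5, q=5, a=2
  step 3: m=5, q=14, a=1
  step 4: m=9, q=1, a=18
a_4 = 2*a_0 = 18, so the period closes here.
sqrt(95) = [9; 1, 2, 1, 18]
Period length = 4

4


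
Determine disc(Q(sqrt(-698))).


For K = Q(sqrt(d)) with d squarefree: disc(K) = d if d = 1 mod 4, and disc(K) = 4d if d = 2 or 3 mod 4.
Here d = -698, and d mod 4 = 2.
d = 2 mod 4, not 1 (O_K = Z[sqrt(d)]), so disc(K) = 4d = 4 * (-698) = -2792

-2792


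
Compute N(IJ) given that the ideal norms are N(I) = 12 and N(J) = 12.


N(IJ) = N(I) * N(J)
= 12 * 12
= 144

144


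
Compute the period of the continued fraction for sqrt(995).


Run the CF algorithm for sqrt(995).
a_0 = floor(sqrt(995)) = 31; set m_0=0, q_0=1.
Recurrence: m' = q*a - m,  q' = (d - m'^2)/q,  a' = floor((a_0 + m')/q').
  step 1: m=31, q=34, a=1
  step 2: m=3, q=29, a=1
  step 3: m=26, q=11, a=5
  step 4: m=29, q=14, a=4
  step 5: m=27, q=19, a=3
  step 6: m=30, q=5, a=12
  step 7: m=30, q=19, a=3
  step 8: m=27, q=14, a=4
  step 9: m=29, q=11, a=5
  step 10: m=26, q=29, a=1
  step 11: m=3, q=34, a=1
  step 12: m=31, q=1, a=62
a_12 = 2*a_0 = 62, so the period closes here.
sqrt(995) = [31; 1, 1, 5, 4, 3, 12, 3, 4, 5, 1, 1, 62]
Period length = 12

12


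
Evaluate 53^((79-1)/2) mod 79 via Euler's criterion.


p = 79 is prime and the exponent is (p-1)/2 = 39, so by Euler's criterion 53^39 = (53/79) = +1 or -1 mod 79.
Compute by square-and-multiply:
  39 = 32 + 4 + 2 + 1 (binary 100111)
  Repeated squaring mod 79: 53^1 = 53, 53^2 = 44, 53^4 = 40, 53^8 = 20, 53^16 = 5, 53^32 = 25
  53^39 = 53^32 * 53^4 * 53^2 * 53^1 = 25 * 40 * 44 * 53 mod 79
    25 * 40 = 1000 = 52 mod 79
    52 * 44 = 2288 = 76 mod 79
    76 * 53 = 4028 = 78 mod 79
  53^39 = 78 mod 79
Result 78 = p - 1 = -1 mod 79: 53 is a quadratic non-residue mod 79. As a residue in [0, p-1] the value is 78.
53^39 mod 79 = 78

78


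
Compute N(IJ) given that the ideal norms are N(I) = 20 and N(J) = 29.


N(IJ) = N(I) * N(J)
= 20 * 29
= 580

580


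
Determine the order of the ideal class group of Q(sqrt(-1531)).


K = Q(sqrt(-1531)). d mod 4 = 1, so D = disc(K) = d = -1531
h(K) equals the number of primitive reduced positive-definite forms (a, b, c) = a*x^2 + b*x*y + c*y^2 with b^2 - 4ac = D,
where reduced means |b| <= a <= c, with b >= 0 whenever |b| = a or a = c, and primitive means gcd(a, b, c) = 1.
Reduced forces 3a^2 <= |D| = 1531, so 1 <= a <= 22; b must have the parity of D, and c = (b^2 - D)/(4a) must be an integer >= a.
Enumerate a = 1..22, b in [-a, a]:
  a=1: (1, 1, 383)  [1]
  a=2..4: none
  a=5: (5, -3, 77), (5, 3, 77)  [2]
  a=6: none
  a=7: (7, -3, 55), (7, 3, 55)  [2]
  a=8..10: none
  a=11: (11, -3, 35), (11, 3, 35)  [2]
  a=12: none
  a=13: (13, -9, 31), (13, 9, 31)  [2]
  a=14..16: none
  a=17: (17, -13, 25), (17, 13, 25)  [2]
  a=18..22: none
Total reduced forms: 1 + 2 + 2 + 2 + 2 + 2 = 11
h = 11

11


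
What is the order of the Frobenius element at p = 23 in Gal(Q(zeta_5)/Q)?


The Frobenius at p in Gal(Q(zeta_n)/Q) = (Z/nZ)* is the class of p, so its order is ord_5(23), the smallest k >= 1 with 23^k = 1 mod 5.
n = 5 = 5, phi(5) = 4; the order divides phi(n).
Divisors of 4: 1, 2, 4
Repeated squaring mod 5: 23^1 = 3, 23^2 = 4, 23^4 = 1
Test divisors in increasing order:
  k=1: 23^1 = 3 mod 5
  k=2: 23^2 = 4 mod 5
  k=4: 23^4 = 1 mod 5  <- first divisor giving 1
Order = 4

4


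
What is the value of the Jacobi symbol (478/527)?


Compute (478/527) via quadratic reciprocity:
  pull out 2: (2/527) = +1  (since 527 mod 8 = 7)
  reciprocity: (239/527) -> -(527/239)
  reduce: (49/239)
  reciprocity: (49/239) -> +(239/49)
  reduce: (43/49)
  reciprocity: (43/49) -> +(49/43)
  reduce: (6/43)
  pull out 2: (2/43) = -1  (since 43 mod 8 = 3)
  reciprocity: (3/43) -> -(43/3)
  reduce: (1/3)
  (1/3) = 1
Product of signs = -1

-1


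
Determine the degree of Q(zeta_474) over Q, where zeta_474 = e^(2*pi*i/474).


The degree equals Euler's totient phi(474).
474 = 2 * 3 * 79
phi(474) = 156

156


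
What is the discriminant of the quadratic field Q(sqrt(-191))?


For K = Q(sqrt(d)) with d squarefree: disc(K) = d if d = 1 mod 4, and disc(K) = 4d if d = 2 or 3 mod 4.
Here d = -191, and d mod 4 = 1.
d = 1 mod 4 (O_K = Z[(1+sqrt(d))/2]), so disc(K) = d = -191

-191


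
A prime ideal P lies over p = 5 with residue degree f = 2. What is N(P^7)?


N(P^a) = p^(a*f)
= 5^(7*2)
= 5^14
= 6103515625

6103515625


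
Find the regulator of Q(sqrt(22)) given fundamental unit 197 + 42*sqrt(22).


epsilon = 197 + 42*sqrt(22)
= 393.9975
R = ln(393.9975)
= 5.9763

5.9763


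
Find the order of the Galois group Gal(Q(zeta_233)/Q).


|Gal(Q(zeta_233)/Q)| = phi(233)
= 232

232


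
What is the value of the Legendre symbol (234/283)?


p = 283 is prime, so compute (234/283) with the reciprocity algorithm (Jacobi-symbol steps: pull out 2s via (2/n), flip via reciprocity, reduce):
  pull out 2: (2/283) = -1  (since 283 mod 8 = 3)
  reciprocity: (117/283) -> +(283/117)
  reduce: (49/117)
  reciprocity: (49/117) -> +(117/49)
  reduce: (19/49)
  reciprocity: (19/49) -> +(49/19)
  reduce: (11/19)
  reciprocity: (11/19) -> -(19/11)
  reduce: (8/11)
  pull out 2: (2/11) = -1  (since 11 mod 8 = 3)
  pull out 2: (2/11) = -1  (since 11 mod 8 = 3)
  pull out 2: (2/11) = -1  (since 11 mod 8 = 3)
  (1/11) = 1
Product of signs = -1
(234/283) = -1

-1


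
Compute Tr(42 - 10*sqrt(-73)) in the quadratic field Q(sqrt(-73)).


Tr(a + b*sqrt(d)) = (a + b*sqrt(d)) + (a - b*sqrt(d)) = 2a
= 2 * (42)
= 84

84


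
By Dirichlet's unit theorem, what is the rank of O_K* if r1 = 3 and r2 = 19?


By Dirichlet's unit theorem:
rank = r1 + r2 - 1
= 3 + 19 - 1
= 21

21


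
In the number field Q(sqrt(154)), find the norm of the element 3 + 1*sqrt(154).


N(a + b*sqrt(d)) = a^2 - d*b^2
= (3)^2 - (154)*(1)^2
= 9 - 154
= -145

-145


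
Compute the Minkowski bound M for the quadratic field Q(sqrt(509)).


d = 509, d mod 4 = 1, so disc(K) = d = 509; |disc(K)| = 509
Real quadratic field, so n = 2, s = r2 = 0, r1 = 2
M = (n!/n^n) * (4/pi)^s * sqrt(|disc(K)|) = (2!/2^2) * (4/pi)^0 * sqrt(509)
= 0.5 * 1.000000 * 22.561028
= 11.2805

11.2805


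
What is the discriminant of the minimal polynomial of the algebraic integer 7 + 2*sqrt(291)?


The element 7 + 2*sqrt(291) has minimal polynomial:
x^2 - 14*x - 1115
Discriminant = (-14)^2 - 4*(-1115)
= 196 + 4460
= 4656

4656


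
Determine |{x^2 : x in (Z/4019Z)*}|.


For prime p, the number of non-zero quadratic residues is (p-1)/2.
= (4019-1)/2
= 2009

2009


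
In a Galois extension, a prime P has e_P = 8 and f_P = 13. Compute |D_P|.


|D_P| = e * f
= 8 * 13
= 104

104


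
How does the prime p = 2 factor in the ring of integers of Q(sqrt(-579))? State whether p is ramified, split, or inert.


K = Q(sqrt(-579)). Since d mod 4 = 1, disc(K) = -579.
Check p | disc: -579 mod 2 = 1.
p=2 does not divide disc (d is 1 mod 4). 2 splits iff d = 1 mod 8.
d mod 8 = 5, so (d/2) = -1.
(d/p) = -1, so p is inert: (p) stays prime with e=1, f=2, g=1.
Therefore p is inert.

inert


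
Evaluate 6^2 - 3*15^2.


x^2 - d*y^2
= 6^2 - 3*15^2
= 36 - 675
= -639

-639


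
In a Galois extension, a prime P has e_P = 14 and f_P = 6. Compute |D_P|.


|D_P| = e * f
= 14 * 6
= 84

84


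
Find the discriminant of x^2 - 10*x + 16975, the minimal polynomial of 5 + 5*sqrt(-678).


The element 5 + 5*sqrt(-678) has minimal polynomial:
x^2 - 10*x + 16975
Discriminant = (-10)^2 - 4*(16975)
= 100 - 67900
= -67800

-67800


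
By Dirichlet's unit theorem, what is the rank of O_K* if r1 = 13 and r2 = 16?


By Dirichlet's unit theorem:
rank = r1 + r2 - 1
= 13 + 16 - 1
= 28

28


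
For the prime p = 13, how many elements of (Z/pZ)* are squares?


For prime p, the number of non-zero quadratic residues is (p-1)/2.
= (13-1)/2
= 6

6


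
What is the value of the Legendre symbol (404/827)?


p = 827 is prime, so compute (404/827) with the reciprocity algorithm (Jacobi-symbol steps: pull out 2s via (2/n), flip via reciprocity, reduce):
  pull out 2: (2/827) = -1  (since 827 mod 8 = 3)
  pull out 2: (2/827) = -1  (since 827 mod 8 = 3)
  reciprocity: (101/827) -> +(827/101)
  reduce: (19/101)
  reciprocity: (19/101) -> +(101/19)
  reduce: (6/19)
  pull out 2: (2/19) = -1  (since 19 mod 8 = 3)
  reciprocity: (3/19) -> -(19/3)
  reduce: (1/3)
  (1/3) = 1
Product of signs = 1
(404/827) = 1

1


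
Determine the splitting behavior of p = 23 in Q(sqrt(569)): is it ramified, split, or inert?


K = Q(sqrt(569)). Since d mod 4 = 1, disc(K) = 569.
Check p | disc: 569 mod 23 = 17.
p does not divide disc. Compute Legendre symbol (d/p):
17^((23-1)/2) mod 23 = -1
(d/p) = -1, so p is inert: (p) stays prime with e=1, f=2, g=1.
Therefore p is inert.

inert


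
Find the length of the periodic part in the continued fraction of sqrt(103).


Run the CF algorithm for sqrt(103).
a_0 = floor(sqrt(103)) = 10; set m_0=0, q_0=1.
Recurrence: m' = q*a - m,  q' = (d - m'^2)/q,  a' = floor((a_0 + m')/q').
  step 1: m=10, q=3, a=6
  step 2: m=8, q=13, a=1
  step 3: m=5, q=6, a=2
  step 4: m=7, q=9, a=1
  step 5: m=2, q=11, a=1
  step 6: m=9, q=2, a=9
  step 7: m=9, q=11, a=1
  step 8: m=2, q=9, a=1
  step 9: m=7, q=6, a=2
  step 10: m=5, q=13, a=1
  step 11: m=8, q=3, a=6
  step 12: m=10, q=1, a=20
a_12 = 2*a_0 = 20, so the period closes here.
sqrt(103) = [10; 6, 1, 2, 1, 1, 9, 1, 1, 2, 1, 6, 20]
Period length = 12

12


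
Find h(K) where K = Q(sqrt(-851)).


K = Q(sqrt(-851)). d mod 4 = 1, so D = disc(K) = d = -851
h(K) equals the number of primitive reduced positive-definite forms (a, b, c) = a*x^2 + b*x*y + c*y^2 with b^2 - 4ac = D,
where reduced means |b| <= a <= c, with b >= 0 whenever |b| = a or a = c, and primitive means gcd(a, b, c) = 1.
Reduced forces 3a^2 <= |D| = 851, so 1 <= a <= 16; b must have the parity of D, and c = (b^2 - D)/(4a) must be an integer >= a.
Enumerate a = 1..16, b in [-a, a]:
  a=1: (1, 1, 213)  [1]
  a=2: none
  a=3: (3, -1, 71), (3, 1, 71)  [2]
  a=4: none
  a=5: (5, -3, 43), (5, 3, 43)  [2]
  a=6..8: none
  a=9: (9, -7, 25), (9, 7, 25)  [2]
  a=10..14: none
  a=15: (15, -13, 17), (15, 7, 15), (15, 13, 17)  [3]
  a=16: none
Total reduced forms: 1 + 2 + 2 + 2 + 3 = 10
h = 10

10


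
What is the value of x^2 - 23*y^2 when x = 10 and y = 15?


x^2 - d*y^2
= 10^2 - 23*15^2
= 100 - 5175
= -5075

-5075


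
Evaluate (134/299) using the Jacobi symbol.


Compute (134/299) via quadratic reciprocity:
  pull out 2: (2/299) = -1  (since 299 mod 8 = 3)
  reciprocity: (67/299) -> -(299/67)
  reduce: (31/67)
  reciprocity: (31/67) -> -(67/31)
  reduce: (5/31)
  reciprocity: (5/31) -> +(31/5)
  reduce: (1/5)
  (1/5) = 1
Product of signs = -1

-1


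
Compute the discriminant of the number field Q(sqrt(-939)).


For K = Q(sqrt(d)) with d squarefree: disc(K) = d if d = 1 mod 4, and disc(K) = 4d if d = 2 or 3 mod 4.
Here d = -939, and d mod 4 = 1.
d = 1 mod 4 (O_K = Z[(1+sqrt(d))/2]), so disc(K) = d = -939

-939
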